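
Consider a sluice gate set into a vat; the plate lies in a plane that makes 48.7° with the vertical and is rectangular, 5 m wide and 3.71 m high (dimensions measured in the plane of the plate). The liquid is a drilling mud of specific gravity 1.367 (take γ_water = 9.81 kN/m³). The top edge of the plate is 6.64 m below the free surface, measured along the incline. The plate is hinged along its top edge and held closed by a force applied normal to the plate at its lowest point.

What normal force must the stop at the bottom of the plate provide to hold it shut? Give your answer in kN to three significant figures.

P ≈ 748 kN

γ = 1.367 × 9.81 = 13.41027 kN/m³.
The plate makes 48.7° with the vertical, i.e. θ = 90° − 48.7° = 41.3° to the horizontal. Measuring y along the incline from the free-surface line, vertical depth h = y·sinθ with sinθ = 0.660002.
The centroid lies 3.71/2 = 1.855 m below the top edge, so y_c = 6.64 + 1.855 = 8.495 m and h_c = 8.495 × 0.660002 = 5.60672 m.
A = 5 × 3.71 = 18.55 m².
Resultant F = γ·h_c·A = 13.41027 × 5.60672 × 18.55 = 1394.73 kN.
I_c = b·h³/12 = 5 × 3.71³/12 = 21.277 m⁴.
Centre of pressure: y_p = y_c + I_c/(y_c·A) = 8.495 + 21.277/(8.495 × 18.55) = 8.495 + 0.135022 = 8.63002 m along the plane.
The resultant acts 1.855 + 0.135022 = 1.99002 m (along the plate) below the hinge at the top edge, so the moment about the hinge is M = F × 1.99002 = 1394.73 × 1.99002 = 2775.54 kN·m.
A normal force at the bottom, 3.71 m from the hinge, must supply this moment: P = 2775.54/3.71 = 748.124 kN.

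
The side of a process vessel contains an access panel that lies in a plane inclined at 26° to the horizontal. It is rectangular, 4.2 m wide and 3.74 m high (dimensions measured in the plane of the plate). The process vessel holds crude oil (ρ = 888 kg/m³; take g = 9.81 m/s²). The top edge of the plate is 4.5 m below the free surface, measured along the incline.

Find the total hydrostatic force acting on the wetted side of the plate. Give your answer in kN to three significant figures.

γ = ρg = 888 × 9.81 / 1000 = 8.71128 kN/m³.
Let θ = 26° be the plate's angle to the horizontal; measure y along the incline from where the plane meets the free surface. Vertical depth h = y·sinθ with sinθ = 0.438371.
The centroid lies 3.74/2 = 1.87 m below the top edge, so y_c = 4.5 + 1.87 = 6.37 m and h_c = 6.37 × 0.438371 = 2.79242 m.
A = 4.2 × 3.74 = 15.708 m².
Resultant F = γ·h_c·A = 8.71128 × 2.79242 × 15.708 = 382.106 kN.

F ≈ 382 kN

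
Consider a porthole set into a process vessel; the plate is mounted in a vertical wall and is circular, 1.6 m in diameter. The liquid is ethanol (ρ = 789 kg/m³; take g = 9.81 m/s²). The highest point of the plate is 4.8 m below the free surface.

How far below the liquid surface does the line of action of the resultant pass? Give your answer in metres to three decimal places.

h_p = 5.629 m

γ = ρg = 789 × 9.81 / 1000 = 7.74009 kN/m³.
The centroid is at the centre, 0.8 m below the top of the plate, so the centroid depth is h_c = 4.8 + 0.8 = 5.6 m.
A = π(0.8)² = 2.01062 m².
Resultant F = γ·h_c·A = 7.74009 × 5.6 × 2.01062 = 87.1493 kN.
I_c = πr⁴/4 = π × 0.8⁴/4 = 0.321699 m⁴.
Centre of pressure: y_p = y_c + I_c/(y_c·A) = 5.6 + 0.321699/(5.6 × 2.01062) = 5.6 + 0.0285714 = 5.62857 m along the plane.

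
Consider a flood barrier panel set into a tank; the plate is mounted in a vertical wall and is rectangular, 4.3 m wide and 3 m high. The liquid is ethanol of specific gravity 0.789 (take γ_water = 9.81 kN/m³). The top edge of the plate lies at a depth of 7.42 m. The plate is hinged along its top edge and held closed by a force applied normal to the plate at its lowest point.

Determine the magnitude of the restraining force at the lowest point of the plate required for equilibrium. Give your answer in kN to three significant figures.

γ = 0.789 × 9.81 = 7.74009 kN/m³.
The centroid lies 3/2 = 1.5 m below the top edge, so the centroid depth is h_c = 7.42 + 1.5 = 8.92 m.
A = 4.3 × 3 = 12.9 m².
Resultant F = γ·h_c·A = 7.74009 × 8.92 × 12.9 = 890.637 kN.
I_c = b·h³/12 = 4.3 × 3³/12 = 9.675 m⁴.
Centre of pressure: y_p = y_c + I_c/(y_c·A) = 8.92 + 9.675/(8.92 × 12.9) = 8.92 + 0.0840807 = 9.00408 m along the plane.
The resultant acts 1.5 + 0.0840807 = 1.58408 m (along the plate) below the hinge at the top edge, so the moment about the hinge is M = F × 1.58408 = 890.637 × 1.58408 = 1410.84 kN·m.
A normal force at the bottom, 3 m from the hinge, must supply this moment: P = 1410.84/3 = 470.28 kN.

P ≈ 470 kN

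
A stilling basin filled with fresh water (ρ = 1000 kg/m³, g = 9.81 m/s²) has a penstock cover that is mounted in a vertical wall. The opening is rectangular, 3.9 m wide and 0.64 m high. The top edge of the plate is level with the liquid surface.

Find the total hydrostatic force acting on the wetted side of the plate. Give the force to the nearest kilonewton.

F ≈ 8 kN

γ = ρg = 1000 × 9.81 = 9810 N/m³ = 9.81 kN/m³.
The centroid lies 0.64/2 = 0.32 m below the top edge, so the centroid depth is h_c = 0.32 m.
A = 3.9 × 0.64 = 2.496 m².
Resultant F = γ·h_c·A = 9.81 × 0.32 × 2.496 = 7.83544 kN.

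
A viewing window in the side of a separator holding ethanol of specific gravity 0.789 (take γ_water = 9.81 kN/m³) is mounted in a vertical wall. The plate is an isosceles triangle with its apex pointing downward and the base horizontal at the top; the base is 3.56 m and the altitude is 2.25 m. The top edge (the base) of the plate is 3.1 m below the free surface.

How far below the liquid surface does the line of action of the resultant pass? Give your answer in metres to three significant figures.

h_p = 3.92 m

γ = 0.789 × 9.81 = 7.74009 kN/m³.
With the apex down, the centroid sits h/3 = 2.25/3 = 0.75 m below the base (the top edge), so the centroid depth is h_c = 3.1 + 0.75 = 3.85 m.
A = ½ × 3.56 × 2.25 = 4.005 m².
Resultant F = γ·h_c·A = 7.74009 × 3.85 × 4.005 = 119.346 kN.
I_c = b·h³/36 = 3.56 × 2.25³/36 = 1.12641 m⁴.
Centre of pressure: y_p = y_c + I_c/(y_c·A) = 3.85 + 1.12641/(3.85 × 4.005) = 3.85 + 0.0730522 = 3.92305 m along the plane.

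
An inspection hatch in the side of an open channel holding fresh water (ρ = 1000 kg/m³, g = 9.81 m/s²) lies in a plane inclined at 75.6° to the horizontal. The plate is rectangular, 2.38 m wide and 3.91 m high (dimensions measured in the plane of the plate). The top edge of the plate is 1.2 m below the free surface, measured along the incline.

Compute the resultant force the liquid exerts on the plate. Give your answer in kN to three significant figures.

γ = ρg = 1000 × 9.81 = 9810 N/m³ = 9.81 kN/m³.
Let θ = 75.6° be the plate's angle to the horizontal; measure y along the incline from where the plane meets the free surface. Vertical depth h = y·sinθ with sinθ = 0.968583.
The centroid lies 3.91/2 = 1.955 m below the top edge, so y_c = 1.2 + 1.955 = 3.155 m and h_c = 3.155 × 0.968583 = 3.05588 m.
A = 2.38 × 3.91 = 9.3058 m².
Resultant F = γ·h_c·A = 9.81 × 3.05588 × 9.3058 = 278.971 kN.

F ≈ 279 kN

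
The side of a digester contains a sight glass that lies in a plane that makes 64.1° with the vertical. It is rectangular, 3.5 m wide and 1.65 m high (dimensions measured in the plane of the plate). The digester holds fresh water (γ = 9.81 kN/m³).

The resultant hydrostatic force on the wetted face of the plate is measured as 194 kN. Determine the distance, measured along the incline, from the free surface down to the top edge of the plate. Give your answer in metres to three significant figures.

y_top ≈ 7.01 m

γ = 9.81 kN/m³.
A = 3.5 × 1.65 = 5.775 m².
From F = γ·h_c·A, the centroid depth is h_c = 194/(9.81 × 5.775) = 3.42437 m.
The plate makes 64.1° with the vertical, i.e. θ = 90° − 64.1° = 25.9° to the horizontal. Measuring y along the incline from the free-surface line, vertical depth h = y·sinθ with sinθ = 0.436802.
Along the incline, y_c = h_c/sinθ = 3.42437/0.436802 = 7.83964 m.
The centroid lies 1.65/2 = 0.825 m below the top edge, so the top edge sits at y_top = 7.83964 − 0.825 = 7.01464 m along the incline.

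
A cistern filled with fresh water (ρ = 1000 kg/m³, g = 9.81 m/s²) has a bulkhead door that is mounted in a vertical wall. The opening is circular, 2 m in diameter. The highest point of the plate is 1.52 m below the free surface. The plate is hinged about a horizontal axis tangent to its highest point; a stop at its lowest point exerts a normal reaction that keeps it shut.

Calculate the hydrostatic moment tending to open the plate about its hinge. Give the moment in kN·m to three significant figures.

M ≈ 85.4 kN·m

γ = ρg = 1000 × 9.81 = 9810 N/m³ = 9.81 kN/m³.
The centroid is at the centre, 1 m below the top of the plate, so the centroid depth is h_c = 1.52 + 1 = 2.52 m.
A = π(1)² = 3.14159 m².
Resultant F = γ·h_c·A = 9.81 × 2.52 × 3.14159 = 77.6639 kN.
I_c = πr⁴/4 = π × 1⁴/4 = 0.785398 m⁴.
Centre of pressure: y_p = y_c + I_c/(y_c·A) = 2.52 + 0.785398/(2.52 × 3.14159) = 2.52 + 0.0992064 = 2.61921 m along the plane.
The resultant acts 1 + 0.0992064 = 1.09921 m (along the plate) below the hinge at the top edge, so the moment about the hinge is M = F × 1.09921 = 77.6639 × 1.09921 = 85.3689 kN·m.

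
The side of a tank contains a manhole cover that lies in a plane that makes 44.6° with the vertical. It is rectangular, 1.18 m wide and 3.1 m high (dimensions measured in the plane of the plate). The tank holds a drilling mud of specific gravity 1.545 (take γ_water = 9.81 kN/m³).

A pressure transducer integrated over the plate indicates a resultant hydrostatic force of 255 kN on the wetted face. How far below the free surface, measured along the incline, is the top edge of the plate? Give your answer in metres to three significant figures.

y_top ≈ 4.91 m

γ = 1.545 × 9.81 = 15.15645 kN/m³.
A = 1.18 × 3.1 = 3.658 m².
From F = γ·h_c·A, the centroid depth is h_c = 255/(15.15645 × 3.658) = 4.59938 m.
The plate makes 44.6° with the vertical, i.e. θ = 90° − 44.6° = 45.4° to the horizontal. Measuring y along the incline from the free-surface line, vertical depth h = y·sinθ with sinθ = 0.712026.
Along the incline, y_c = h_c/sinθ = 4.59938/0.712026 = 6.45957 m.
The centroid lies 3.1/2 = 1.55 m below the top edge, so the top edge sits at y_top = 6.45957 − 1.55 = 4.90957 m along the incline.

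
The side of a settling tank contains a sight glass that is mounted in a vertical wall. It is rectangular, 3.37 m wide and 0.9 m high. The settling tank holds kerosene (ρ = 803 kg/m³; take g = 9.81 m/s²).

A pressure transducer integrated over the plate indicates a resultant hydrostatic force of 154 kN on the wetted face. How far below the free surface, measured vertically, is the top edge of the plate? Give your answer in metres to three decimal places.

γ = ρg = 803 × 9.81 / 1000 = 7.87743 kN/m³.
A = 3.37 × 0.9 = 3.033 m².
From F = γ·h_c·A, the centroid depth is h_c = 154/(7.87743 × 3.033) = 6.44561 m.
The centroid lies 0.9/2 = 0.45 m below the top edge, so the top edge sits at h_top = 6.44561 − 0.45 = 5.99561 m below the surface.

d_top ≈ 5.996 m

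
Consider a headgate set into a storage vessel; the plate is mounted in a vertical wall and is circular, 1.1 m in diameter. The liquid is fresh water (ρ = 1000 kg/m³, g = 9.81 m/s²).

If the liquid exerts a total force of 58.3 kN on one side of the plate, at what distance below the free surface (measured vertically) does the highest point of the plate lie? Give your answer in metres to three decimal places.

d_top ≈ 5.704 m

γ = ρg = 1000 × 9.81 = 9810 N/m³ = 9.81 kN/m³.
A = π(0.55)² = 0.950332 m².
From F = γ·h_c·A, the centroid depth is h_c = 58.3/(9.81 × 0.950332) = 6.25351 m.
The centroid is at the centre, 0.55 m below the top of the plate, so the highest point sits at h_top = 6.25351 − 0.55 = 5.70351 m below the surface.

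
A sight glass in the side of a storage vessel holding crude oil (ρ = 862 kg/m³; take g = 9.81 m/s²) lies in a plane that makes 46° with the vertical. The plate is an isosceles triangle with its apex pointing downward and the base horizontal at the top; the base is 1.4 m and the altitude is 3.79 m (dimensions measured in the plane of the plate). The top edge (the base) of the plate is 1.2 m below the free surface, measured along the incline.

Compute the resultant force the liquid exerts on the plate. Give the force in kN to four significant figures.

F ≈ 38.39 kN

γ = ρg = 862 × 9.81 / 1000 = 8.45622 kN/m³.
The plate makes 46° with the vertical, i.e. θ = 90° − 46° = 44° to the horizontal. Measuring y along the incline from the free-surface line, vertical depth h = y·sinθ with sinθ = 0.694658.
With the apex down, the centroid sits h/3 = 3.79/3 = 1.26333 m below the base (the top edge), so y_c = 1.2 + 1.26333 = 2.46333 m and h_c = 2.46333 × 0.694658 = 1.71117 m.
A = ½ × 1.4 × 3.79 = 2.653 m².
Resultant F = γ·h_c·A = 8.45622 × 1.71117 × 2.653 = 38.389 kN.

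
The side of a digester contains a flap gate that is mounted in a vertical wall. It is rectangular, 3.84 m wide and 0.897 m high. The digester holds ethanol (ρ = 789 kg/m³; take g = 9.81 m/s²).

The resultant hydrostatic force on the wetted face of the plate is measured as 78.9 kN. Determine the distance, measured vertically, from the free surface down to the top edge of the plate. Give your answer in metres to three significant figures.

γ = ρg = 789 × 9.81 / 1000 = 7.74009 kN/m³.
A = 3.84 × 0.897 = 3.44448 m².
From F = γ·h_c·A, the centroid depth is h_c = 78.9/(7.74009 × 3.44448) = 2.95942 m.
The centroid lies 0.897/2 = 0.4485 m below the top edge, so the top edge sits at h_top = 2.95942 − 0.4485 = 2.51092 m below the surface.

d_top ≈ 2.51 m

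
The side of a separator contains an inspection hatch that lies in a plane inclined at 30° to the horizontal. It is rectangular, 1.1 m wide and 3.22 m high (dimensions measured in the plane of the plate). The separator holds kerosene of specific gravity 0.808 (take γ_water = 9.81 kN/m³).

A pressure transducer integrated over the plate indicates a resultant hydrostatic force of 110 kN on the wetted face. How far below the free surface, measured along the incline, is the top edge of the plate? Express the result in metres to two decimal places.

y_top ≈ 6.23 m

γ = 0.808 × 9.81 = 7.92648 kN/m³.
A = 1.1 × 3.22 = 3.542 m².
From F = γ·h_c·A, the centroid depth is h_c = 110/(7.92648 × 3.542) = 3.91799 m.
Let θ = 30° be the plate's angle to the horizontal; measure y along the incline from where the plane meets the free surface. Vertical depth h = y·sinθ with sinθ = 0.500000.
Along the incline, y_c = h_c/sinθ = 3.91799/0.500000 = 7.83598 m.
The centroid lies 3.22/2 = 1.61 m below the top edge, so the top edge sits at y_top = 7.83598 − 1.61 = 6.22598 m along the incline.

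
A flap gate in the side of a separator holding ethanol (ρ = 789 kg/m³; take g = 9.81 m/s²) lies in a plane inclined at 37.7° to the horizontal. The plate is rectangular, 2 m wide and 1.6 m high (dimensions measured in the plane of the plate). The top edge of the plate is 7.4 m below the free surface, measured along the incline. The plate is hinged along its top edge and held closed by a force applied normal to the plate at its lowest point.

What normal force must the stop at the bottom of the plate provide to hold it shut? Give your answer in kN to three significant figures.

P ≈ 64.1 kN

γ = ρg = 789 × 9.81 / 1000 = 7.74009 kN/m³.
Let θ = 37.7° be the plate's angle to the horizontal; measure y along the incline from where the plane meets the free surface. Vertical depth h = y·sinθ with sinθ = 0.611527.
The centroid lies 1.6/2 = 0.8 m below the top edge, so y_c = 7.4 + 0.8 = 8.2 m and h_c = 8.2 × 0.611527 = 5.01452 m.
A = 2 × 1.6 = 3.2 m².
Resultant F = γ·h_c·A = 7.74009 × 5.01452 × 3.2 = 124.201 kN.
I_c = b·h³/12 = 2 × 1.6³/12 = 0.682667 m⁴.
Centre of pressure: y_p = y_c + I_c/(y_c·A) = 8.2 + 0.682667/(8.2 × 3.2) = 8.2 + 0.0260163 = 8.22602 m along the plane.
The resultant acts 0.8 + 0.0260163 = 0.826016 m (along the plate) below the hinge at the top edge, so the moment about the hinge is M = F × 0.826016 = 124.201 × 0.826016 = 102.592 kN·m.
A normal force at the bottom, 1.6 m from the hinge, must supply this moment: P = 102.592/1.6 = 64.12 kN.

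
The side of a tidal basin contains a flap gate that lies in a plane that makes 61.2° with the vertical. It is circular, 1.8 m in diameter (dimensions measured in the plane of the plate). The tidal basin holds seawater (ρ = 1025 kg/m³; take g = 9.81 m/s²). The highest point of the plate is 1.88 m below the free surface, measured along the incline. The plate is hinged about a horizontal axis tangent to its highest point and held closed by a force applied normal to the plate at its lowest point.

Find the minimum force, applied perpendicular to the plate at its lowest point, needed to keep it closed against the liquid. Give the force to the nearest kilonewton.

γ = ρg = 1025 × 9.81 / 1000 = 10.05525 kN/m³.
The plate makes 61.2° with the vertical, i.e. θ = 90° − 61.2° = 28.8° to the horizontal. Measuring y along the incline from the free-surface line, vertical depth h = y·sinθ with sinθ = 0.481754.
The centroid is at the centre, 0.9 m below the top of the plate, so y_c = 1.88 + 0.9 = 2.78 m and h_c = 2.78 × 0.481754 = 1.33928 m.
A = π(0.9)² = 2.54469 m².
Resultant F = γ·h_c·A = 10.05525 × 1.33928 × 2.54469 = 34.2688 kN.
I_c = πr⁴/4 = π × 0.9⁴/4 = 0.5153 m⁴.
Centre of pressure: y_p = y_c + I_c/(y_c·A) = 2.78 + 0.5153/(2.78 × 2.54469) = 2.78 + 0.0728418 = 2.85284 m along the plane.
The resultant acts 0.9 + 0.0728418 = 0.972842 m (along the plate) below the hinge at the top edge, so the moment about the hinge is M = F × 0.972842 = 34.2688 × 0.972842 = 33.3381 kN·m.
A normal force at the bottom, 1.8 m from the hinge, must supply this moment: P = 33.3381/1.8 = 18.5212 kN.

P ≈ 19 kN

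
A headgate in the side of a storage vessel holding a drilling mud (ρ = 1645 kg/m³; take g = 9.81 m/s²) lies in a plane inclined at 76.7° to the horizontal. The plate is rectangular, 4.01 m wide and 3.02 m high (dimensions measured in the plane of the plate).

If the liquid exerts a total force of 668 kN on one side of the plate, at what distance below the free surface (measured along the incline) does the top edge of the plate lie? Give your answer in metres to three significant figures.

y_top ≈ 2.00 m

γ = ρg = 1645 × 9.81 / 1000 = 16.13745 kN/m³.
A = 4.01 × 3.02 = 12.1102 m².
From F = γ·h_c·A, the centroid depth is h_c = 668/(16.13745 × 12.1102) = 3.41814 m.
Let θ = 76.7° be the plate's angle to the horizontal; measure y along the incline from where the plane meets the free surface. Vertical depth h = y·sinθ with sinθ = 0.973179.
Along the incline, y_c = h_c/sinθ = 3.41814/0.973179 = 3.51234 m.
The centroid lies 3.02/2 = 1.51 m below the top edge, so the top edge sits at y_top = 3.51234 − 1.51 = 2.00234 m along the incline.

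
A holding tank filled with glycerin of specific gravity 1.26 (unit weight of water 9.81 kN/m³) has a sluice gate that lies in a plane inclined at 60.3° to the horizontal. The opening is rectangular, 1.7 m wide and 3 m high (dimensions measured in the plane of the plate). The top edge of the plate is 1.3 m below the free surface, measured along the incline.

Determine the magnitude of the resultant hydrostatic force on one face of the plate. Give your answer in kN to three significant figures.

F ≈ 153 kN

γ = 1.26 × 9.81 = 12.3606 kN/m³.
Let θ = 60.3° be the plate's angle to the horizontal; measure y along the incline from where the plane meets the free surface. Vertical depth h = y·sinθ with sinθ = 0.868632.
The centroid lies 3/2 = 1.5 m below the top edge, so y_c = 1.3 + 1.5 = 2.8 m and h_c = 2.8 × 0.868632 = 2.43217 m.
A = 1.7 × 3 = 5.1 m².
Resultant F = γ·h_c·A = 12.3606 × 2.43217 × 5.1 = 153.322 kN.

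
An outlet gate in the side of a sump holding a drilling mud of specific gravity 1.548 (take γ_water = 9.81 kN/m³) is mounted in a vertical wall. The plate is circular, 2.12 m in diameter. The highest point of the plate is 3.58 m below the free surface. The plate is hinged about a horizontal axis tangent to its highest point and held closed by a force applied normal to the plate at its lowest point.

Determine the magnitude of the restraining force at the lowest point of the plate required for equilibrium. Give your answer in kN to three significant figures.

γ = 1.548 × 9.81 = 15.18588 kN/m³.
The centroid is at the centre, 1.06 m below the top of the plate, so the centroid depth is h_c = 3.58 + 1.06 = 4.64 m.
A = π(1.06)² = 3.52989 m².
Resultant F = γ·h_c·A = 15.18588 × 4.64 × 3.52989 = 248.725 kN.
I_c = πr⁴/4 = π × 1.06⁴/4 = 0.991547 m⁴.
Centre of pressure: y_p = y_c + I_c/(y_c·A) = 4.64 + 0.991547/(4.64 × 3.52989) = 4.64 + 0.0605388 = 4.70054 m along the plane.
The resultant acts 1.06 + 0.0605388 = 1.12054 m (along the plate) below the hinge at the top edge, so the moment about the hinge is M = F × 1.12054 = 248.725 × 1.12054 = 278.706 kN·m.
A normal force at the bottom, 2.12 m from the hinge, must supply this moment: P = 278.706/2.12 = 131.465 kN.

P ≈ 131 kN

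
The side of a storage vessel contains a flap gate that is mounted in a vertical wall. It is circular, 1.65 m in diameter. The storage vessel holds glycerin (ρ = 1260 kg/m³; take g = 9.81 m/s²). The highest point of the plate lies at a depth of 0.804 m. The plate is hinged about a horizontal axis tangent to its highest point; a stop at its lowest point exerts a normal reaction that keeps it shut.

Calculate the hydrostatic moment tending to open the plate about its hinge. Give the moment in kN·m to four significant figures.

γ = ρg = 1260 × 9.81 / 1000 = 12.3606 kN/m³.
The centroid is at the centre, 0.825 m below the top of the plate, so the centroid depth is h_c = 0.804 + 0.825 = 1.629 m.
A = π(0.825)² = 2.13825 m².
Resultant F = γ·h_c·A = 12.3606 × 1.629 × 2.13825 = 43.0546 kN.
I_c = πr⁴/4 = π × 0.825⁴/4 = 0.363836 m⁴.
Centre of pressure: y_p = y_c + I_c/(y_c·A) = 1.629 + 0.363836/(1.629 × 2.13825) = 1.629 + 0.104454 = 1.73345 m along the plane.
The resultant acts 0.825 + 0.104454 = 0.929454 m (along the plate) below the hinge at the top edge, so the moment about the hinge is M = F × 0.929454 = 43.0546 × 0.929454 = 40.0173 kN·m.

M ≈ 40.02 kN·m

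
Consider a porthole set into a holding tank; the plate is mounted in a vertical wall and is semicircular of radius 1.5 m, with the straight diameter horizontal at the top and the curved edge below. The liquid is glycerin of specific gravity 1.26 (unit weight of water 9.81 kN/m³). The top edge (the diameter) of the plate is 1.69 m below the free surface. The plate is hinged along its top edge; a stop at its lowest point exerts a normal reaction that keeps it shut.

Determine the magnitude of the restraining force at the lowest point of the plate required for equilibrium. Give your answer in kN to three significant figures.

γ = 1.26 × 9.81 = 12.3606 kN/m³.
The centroid of a semicircle lies 4r/(3π) = 0.63662 m from the diameter, here below the top edge, so the centroid depth is h_c = 1.69 + 0.63662 = 2.32662 m.
A = πr²/2 = π × 1.5²/2 = 3.53429 m².
Resultant F = γ·h_c·A = 12.3606 × 2.32662 × 3.53429 = 101.641 kN.
I_c = (π/8 − 8/(9π))·r⁴ = 0.109757 × 1.5⁴ = 0.555645 m⁴.
Centre of pressure: y_p = y_c + I_c/(y_c·A) = 2.32662 + 0.555645/(2.32662 × 3.53429) = 2.32662 + 0.0675725 = 2.39419 m along the plane.
The resultant acts 0.63662 + 0.0675725 = 0.704192 m (along the plate) below the hinge at the top edge, so the moment about the hinge is M = F × 0.704192 = 101.641 × 0.704192 = 71.5748 kN·m.
A normal force at the bottom, 1.5 m from the hinge, must supply this moment: P = 71.5748/1.5 = 47.7165 kN.

P ≈ 47.7 kN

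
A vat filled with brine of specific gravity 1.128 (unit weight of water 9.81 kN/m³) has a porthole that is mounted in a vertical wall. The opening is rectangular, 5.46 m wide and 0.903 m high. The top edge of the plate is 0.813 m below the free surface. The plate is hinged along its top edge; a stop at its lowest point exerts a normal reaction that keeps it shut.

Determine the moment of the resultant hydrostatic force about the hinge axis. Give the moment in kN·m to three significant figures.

γ = 1.128 × 9.81 = 11.06568 kN/m³.
The centroid lies 0.903/2 = 0.4515 m below the top edge, so the centroid depth is h_c = 0.813 + 0.4515 = 1.2645 m.
A = 5.46 × 0.903 = 4.93038 m².
Resultant F = γ·h_c·A = 11.06568 × 1.2645 × 4.93038 = 68.9886 kN.
I_c = b·h³/12 = 5.46 × 0.903³/12 = 0.335023 m⁴.
Centre of pressure: y_p = y_c + I_c/(y_c·A) = 1.2645 + 0.335023/(1.2645 × 4.93038) = 1.2645 + 0.0537372 = 1.31824 m along the plane.
The resultant acts 0.4515 + 0.0537372 = 0.505237 m (along the plate) below the hinge at the top edge, so the moment about the hinge is M = F × 0.505237 = 68.9886 × 0.505237 = 34.8556 kN·m.

M ≈ 34.9 kN·m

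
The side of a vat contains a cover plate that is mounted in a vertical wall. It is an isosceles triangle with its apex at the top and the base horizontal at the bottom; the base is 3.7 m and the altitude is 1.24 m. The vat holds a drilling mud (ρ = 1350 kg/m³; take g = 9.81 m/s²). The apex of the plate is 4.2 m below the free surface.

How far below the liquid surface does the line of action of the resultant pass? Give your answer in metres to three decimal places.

h_p = 5.044 m

γ = ρg = 1350 × 9.81 / 1000 = 13.2435 kN/m³.
With the apex up, the centroid sits 2h/3 = 2 × 1.24/3 = 0.826667 m below the apex, so the centroid depth is h_c = 4.2 + 0.826667 = 5.02667 m.
A = ½ × 3.7 × 1.24 = 2.294 m².
Resultant F = γ·h_c·A = 13.2435 × 5.02667 × 2.294 = 152.713 kN.
I_c = b·h³/36 = 3.7 × 1.24³/36 = 0.195959 m⁴.
Centre of pressure: y_p = y_c + I_c/(y_c·A) = 5.02667 + 0.195959/(5.02667 × 2.294) = 5.02667 + 0.0169938 = 5.04366 m along the plane.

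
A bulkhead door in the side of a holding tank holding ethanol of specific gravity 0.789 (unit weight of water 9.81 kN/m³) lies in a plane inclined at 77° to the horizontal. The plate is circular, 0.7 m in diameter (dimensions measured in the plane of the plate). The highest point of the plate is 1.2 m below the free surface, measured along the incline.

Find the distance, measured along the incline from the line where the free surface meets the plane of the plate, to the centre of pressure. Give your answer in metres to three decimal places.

y_p = 1.570 m

γ = 0.789 × 9.81 = 7.74009 kN/m³.
Let θ = 77° be the plate's angle to the horizontal; measure y along the incline from where the plane meets the free surface. Vertical depth h = y·sinθ with sinθ = 0.974370.
The centroid is at the centre, 0.35 m below the top of the plate, so y_c = 1.2 + 0.35 = 1.55 m and h_c = 1.55 × 0.974370 = 1.51027 m.
A = π(0.35)² = 0.384845 m².
Resultant F = γ·h_c·A = 7.74009 × 1.51027 × 0.384845 = 4.49869 kN.
I_c = πr⁴/4 = π × 0.35⁴/4 = 0.0117859 m⁴.
Centre of pressure: y_p = y_c + I_c/(y_c·A) = 1.55 + 0.0117859/(1.55 × 0.384845) = 1.55 + 0.0197581 = 1.56976 m along the plane.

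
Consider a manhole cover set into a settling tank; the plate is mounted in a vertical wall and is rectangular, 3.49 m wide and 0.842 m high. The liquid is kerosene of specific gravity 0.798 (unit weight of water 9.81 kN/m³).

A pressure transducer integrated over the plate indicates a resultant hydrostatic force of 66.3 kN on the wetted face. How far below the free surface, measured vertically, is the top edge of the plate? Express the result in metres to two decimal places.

γ = 0.798 × 9.81 = 7.82838 kN/m³.
A = 3.49 × 0.842 = 2.93858 m².
From F = γ·h_c·A, the centroid depth is h_c = 66.3/(7.82838 × 2.93858) = 2.88207 m.
The centroid lies 0.842/2 = 0.421 m below the top edge, so the top edge sits at h_top = 2.88207 − 0.421 = 2.46107 m below the surface.

d_top ≈ 2.46 m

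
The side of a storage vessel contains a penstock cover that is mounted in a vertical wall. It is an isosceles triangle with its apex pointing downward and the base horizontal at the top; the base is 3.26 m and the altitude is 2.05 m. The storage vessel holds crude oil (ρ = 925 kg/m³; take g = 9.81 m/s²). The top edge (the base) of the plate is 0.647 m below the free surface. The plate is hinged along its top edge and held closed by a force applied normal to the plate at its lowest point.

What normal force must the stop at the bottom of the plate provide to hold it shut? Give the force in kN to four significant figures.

γ = ρg = 925 × 9.81 / 1000 = 9.07425 kN/m³.
With the apex down, the centroid sits h/3 = 2.05/3 = 0.683333 m below the base (the top edge), so the centroid depth is h_c = 0.647 + 0.683333 = 1.33033 m.
A = ½ × 3.26 × 2.05 = 3.3415 m².
Resultant F = γ·h_c·A = 9.07425 × 1.33033 × 3.3415 = 40.3377 kN.
I_c = b·h³/36 = 3.26 × 2.05³/36 = 0.780147 m⁴.
Centre of pressure: y_p = y_c + I_c/(y_c·A) = 1.33033 + 0.780147/(1.33033 × 3.3415) = 1.33033 + 0.175499 = 1.50583 m along the plane.
The resultant acts 0.683333 + 0.175499 = 0.858832 m (along the plate) below the hinge at the top edge, so the moment about the hinge is M = F × 0.858832 = 40.3377 × 0.858832 = 34.6433 kN·m.
A normal force at the bottom, 2.05 m from the hinge, must supply this moment: P = 34.6433/2.05 = 16.8992 kN.

P ≈ 16.90 kN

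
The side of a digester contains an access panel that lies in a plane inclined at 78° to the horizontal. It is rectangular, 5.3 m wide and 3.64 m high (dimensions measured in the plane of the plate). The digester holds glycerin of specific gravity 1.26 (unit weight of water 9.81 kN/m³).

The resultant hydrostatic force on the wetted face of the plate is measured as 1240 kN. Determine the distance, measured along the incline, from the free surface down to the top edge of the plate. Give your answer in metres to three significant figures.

γ = 1.26 × 9.81 = 12.3606 kN/m³.
A = 5.3 × 3.64 = 19.292 m².
From F = γ·h_c·A, the centroid depth is h_c = 1240/(12.3606 × 19.292) = 5.20002 m.
Let θ = 78° be the plate's angle to the horizontal; measure y along the incline from where the plane meets the free surface. Vertical depth h = y·sinθ with sinθ = 0.978148.
Along the incline, y_c = h_c/sinθ = 5.20002/0.978148 = 5.31619 m.
The centroid lies 3.64/2 = 1.82 m below the top edge, so the top edge sits at y_top = 5.31619 − 1.82 = 3.49619 m along the incline.

y_top ≈ 3.50 m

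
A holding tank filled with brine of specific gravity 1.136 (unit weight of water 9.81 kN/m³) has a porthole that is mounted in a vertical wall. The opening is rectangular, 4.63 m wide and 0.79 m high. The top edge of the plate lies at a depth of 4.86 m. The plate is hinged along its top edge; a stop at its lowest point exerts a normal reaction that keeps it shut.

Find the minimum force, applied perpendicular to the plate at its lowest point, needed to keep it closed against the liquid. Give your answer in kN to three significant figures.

γ = 1.136 × 9.81 = 11.14416 kN/m³.
The centroid lies 0.79/2 = 0.395 m below the top edge, so the centroid depth is h_c = 4.86 + 0.395 = 5.255 m.
A = 4.63 × 0.79 = 3.6577 m².
Resultant F = γ·h_c·A = 11.14416 × 5.255 × 3.6577 = 214.204 kN.
I_c = b·h³/12 = 4.63 × 0.79³/12 = 0.190231 m⁴.
Centre of pressure: y_p = y_c + I_c/(y_c·A) = 5.255 + 0.190231/(5.255 × 3.6577) = 5.255 + 0.00989693 = 5.2649 m along the plane.
The resultant acts 0.395 + 0.00989693 = 0.404897 m (along the plate) below the hinge at the top edge, so the moment about the hinge is M = F × 0.404897 = 214.204 × 0.404897 = 86.7306 kN·m.
A normal force at the bottom, 0.79 m from the hinge, must supply this moment: P = 86.7306/0.79 = 109.786 kN.

P ≈ 110 kN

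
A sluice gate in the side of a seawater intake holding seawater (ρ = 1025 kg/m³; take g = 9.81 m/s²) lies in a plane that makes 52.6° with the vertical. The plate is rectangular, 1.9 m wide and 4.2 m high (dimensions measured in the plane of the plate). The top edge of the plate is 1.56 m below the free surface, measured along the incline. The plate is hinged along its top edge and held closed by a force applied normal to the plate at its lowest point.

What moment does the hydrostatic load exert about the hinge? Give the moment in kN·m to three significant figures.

M ≈ 446 kN·m

γ = ρg = 1025 × 9.81 / 1000 = 10.05525 kN/m³.
The plate makes 52.6° with the vertical, i.e. θ = 90° − 52.6° = 37.4° to the horizontal. Measuring y along the incline from the free-surface line, vertical depth h = y·sinθ with sinθ = 0.607376.
The centroid lies 4.2/2 = 2.1 m below the top edge, so y_c = 1.56 + 2.1 = 3.66 m and h_c = 3.66 × 0.607376 = 2.223 m.
A = 1.9 × 4.2 = 7.98 m².
Resultant F = γ·h_c·A = 10.05525 × 2.223 × 7.98 = 178.376 kN.
I_c = b·h³/12 = 1.9 × 4.2³/12 = 11.7306 m⁴.
Centre of pressure: y_p = y_c + I_c/(y_c·A) = 3.66 + 11.7306/(3.66 × 7.98) = 3.66 + 0.401639 = 4.06164 m along the plane.
The resultant acts 2.1 + 0.401639 = 2.50164 m (along the plate) below the hinge at the top edge, so the moment about the hinge is M = F × 2.50164 = 178.376 × 2.50164 = 446.233 kN·m.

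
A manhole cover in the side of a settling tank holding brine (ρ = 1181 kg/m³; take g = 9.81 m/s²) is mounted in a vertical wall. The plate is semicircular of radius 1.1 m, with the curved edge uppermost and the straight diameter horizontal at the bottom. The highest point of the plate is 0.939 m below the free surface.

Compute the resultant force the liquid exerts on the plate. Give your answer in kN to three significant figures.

F ≈ 34.6 kN

γ = ρg = 1181 × 9.81 / 1000 = 11.58561 kN/m³.
The centroid lies 4r/(3π) = 0.466854 m above the diameter, so r − 4r/(3π) = 1.1 − 0.466854 = 0.633146 m below the topmost point, so the centroid depth is h_c = 0.939 + 0.633146 = 1.57215 m.
A = πr²/2 = π × 1.1²/2 = 1.90066 m².
Resultant F = γ·h_c·A = 11.58561 × 1.57215 × 1.90066 = 34.6192 kN.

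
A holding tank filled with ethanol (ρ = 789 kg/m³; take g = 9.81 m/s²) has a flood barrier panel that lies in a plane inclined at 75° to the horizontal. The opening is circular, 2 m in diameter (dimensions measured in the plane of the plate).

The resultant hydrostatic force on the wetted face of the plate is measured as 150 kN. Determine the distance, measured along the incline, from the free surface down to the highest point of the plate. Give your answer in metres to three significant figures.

y_top ≈ 5.39 m

γ = ρg = 789 × 9.81 / 1000 = 7.74009 kN/m³.
A = π(1)² = 3.14159 m².
From F = γ·h_c·A, the centroid depth is h_c = 150/(7.74009 × 3.14159) = 6.16873 m.
Let θ = 75° be the plate's angle to the horizontal; measure y along the incline from where the plane meets the free surface. Vertical depth h = y·sinθ with sinθ = 0.965926.
Along the incline, y_c = h_c/sinθ = 6.16873/0.965926 = 6.38634 m.
The centroid is at the centre, 1 m below the top of the plate, so the highest point sits at y_top = 6.38634 − 1 = 5.38634 m along the incline.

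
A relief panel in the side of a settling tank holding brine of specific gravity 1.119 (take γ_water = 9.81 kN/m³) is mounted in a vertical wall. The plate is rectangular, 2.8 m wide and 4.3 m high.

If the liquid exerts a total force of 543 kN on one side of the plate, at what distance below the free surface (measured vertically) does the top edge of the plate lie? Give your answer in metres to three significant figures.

d_top ≈ 1.96 m

γ = 1.119 × 9.81 = 10.97739 kN/m³.
A = 2.8 × 4.3 = 12.04 m².
From F = γ·h_c·A, the centroid depth is h_c = 543/(10.97739 × 12.04) = 4.10841 m.
The centroid lies 4.3/2 = 2.15 m below the top edge, so the top edge sits at h_top = 4.10841 − 2.15 = 1.95841 m below the surface.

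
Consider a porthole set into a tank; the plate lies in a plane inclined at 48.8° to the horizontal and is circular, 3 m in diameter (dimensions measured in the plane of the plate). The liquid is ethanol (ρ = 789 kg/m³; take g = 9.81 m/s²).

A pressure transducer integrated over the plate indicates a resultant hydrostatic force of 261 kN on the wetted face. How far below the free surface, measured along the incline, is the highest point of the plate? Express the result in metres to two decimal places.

y_top ≈ 4.84 m

γ = ρg = 789 × 9.81 / 1000 = 7.74009 kN/m³.
A = π(1.5)² = 7.06858 m².
From F = γ·h_c·A, the centroid depth is h_c = 261/(7.74009 × 7.06858) = 4.77048 m.
Let θ = 48.8° be the plate's angle to the horizontal; measure y along the incline from where the plane meets the free surface. Vertical depth h = y·sinθ with sinθ = 0.752415.
Along the incline, y_c = h_c/sinθ = 4.77048/0.752415 = 6.34022 m.
The centroid is at the centre, 1.5 m below the top of the plate, so the highest point sits at y_top = 6.34022 − 1.5 = 4.84022 m along the incline.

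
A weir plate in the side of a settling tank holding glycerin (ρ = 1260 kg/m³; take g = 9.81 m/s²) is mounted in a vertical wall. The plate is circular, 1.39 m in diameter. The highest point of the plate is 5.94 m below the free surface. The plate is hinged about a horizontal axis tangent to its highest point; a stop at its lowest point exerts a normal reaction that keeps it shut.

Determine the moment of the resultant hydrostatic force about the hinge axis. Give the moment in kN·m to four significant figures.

γ = ρg = 1260 × 9.81 / 1000 = 12.3606 kN/m³.
The centroid is at the centre, 0.695 m below the top of the plate, so the centroid depth is h_c = 5.94 + 0.695 = 6.635 m.
A = π(0.695)² = 1.51747 m².
Resultant F = γ·h_c·A = 12.3606 × 6.635 × 1.51747 = 124.452 kN.
I_c = πr⁴/4 = π × 0.695⁴/4 = 0.183244 m⁴.
Centre of pressure: y_p = y_c + I_c/(y_c·A) = 6.635 + 0.183244/(6.635 × 1.51747) = 6.635 + 0.0181999 = 6.6532 m along the plane.
The resultant acts 0.695 + 0.0181999 = 0.7132 m (along the plate) below the hinge at the top edge, so the moment about the hinge is M = F × 0.7132 = 124.452 × 0.7132 = 88.7592 kN·m.

M ≈ 88.76 kN·m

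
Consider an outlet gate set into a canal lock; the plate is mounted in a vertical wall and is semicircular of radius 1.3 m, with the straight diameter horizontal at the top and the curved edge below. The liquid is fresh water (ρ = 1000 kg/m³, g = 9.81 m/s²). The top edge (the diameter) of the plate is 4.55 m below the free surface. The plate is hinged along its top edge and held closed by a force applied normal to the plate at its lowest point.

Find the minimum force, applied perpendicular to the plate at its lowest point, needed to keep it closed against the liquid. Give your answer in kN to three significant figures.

P ≈ 58.8 kN

γ = ρg = 1000 × 9.81 = 9810 N/m³ = 9.81 kN/m³.
The centroid of a semicircle lies 4r/(3π) = 0.551737 m from the diameter, here below the top edge, so the centroid depth is h_c = 4.55 + 0.551737 = 5.10174 m.
A = πr²/2 = π × 1.3²/2 = 2.65465 m².
Resultant F = γ·h_c·A = 9.81 × 5.10174 × 2.65465 = 132.86 kN.
I_c = (π/8 − 8/(9π))·r⁴ = 0.109757 × 1.3⁴ = 0.313477 m⁴.
Centre of pressure: y_p = y_c + I_c/(y_c·A) = 5.10174 + 0.313477/(5.10174 × 2.65465) = 5.10174 + 0.0231462 = 5.12489 m along the plane.
The resultant acts 0.551737 + 0.0231462 = 0.574883 m (along the plate) below the hinge at the top edge, so the moment about the hinge is M = F × 0.574883 = 132.86 × 0.574883 = 76.379 kN·m.
A normal force at the bottom, 1.3 m from the hinge, must supply this moment: P = 76.379/1.3 = 58.7531 kN.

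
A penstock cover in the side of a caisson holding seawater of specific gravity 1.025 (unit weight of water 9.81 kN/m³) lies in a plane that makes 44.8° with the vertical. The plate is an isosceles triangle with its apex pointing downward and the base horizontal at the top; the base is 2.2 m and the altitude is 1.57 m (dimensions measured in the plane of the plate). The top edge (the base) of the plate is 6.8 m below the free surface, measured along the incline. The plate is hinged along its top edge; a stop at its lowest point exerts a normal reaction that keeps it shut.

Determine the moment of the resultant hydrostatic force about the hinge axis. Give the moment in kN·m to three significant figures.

M ≈ 48.9 kN·m

γ = 1.025 × 9.81 = 10.05525 kN/m³.
The plate makes 44.8° with the vertical, i.e. θ = 90° − 44.8° = 45.2° to the horizontal. Measuring y along the incline from the free-surface line, vertical depth h = y·sinθ with sinθ = 0.709571.
With the apex down, the centroid sits h/3 = 1.57/3 = 0.523333 m below the base (the top edge), so y_c = 6.8 + 0.523333 = 7.32333 m and h_c = 7.32333 × 0.709571 = 5.19642 m.
A = ½ × 2.2 × 1.57 = 1.727 m².
Resultant F = γ·h_c·A = 10.05525 × 5.19642 × 1.727 = 90.238 kN.
I_c = b·h³/36 = 2.2 × 1.57³/36 = 0.236493 m⁴.
Centre of pressure: y_p = y_c + I_c/(y_c·A) = 7.32333 + 0.236493/(7.32333 × 1.727) = 7.32333 + 0.018699 = 7.34203 m along the plane.
The resultant acts 0.523333 + 0.018699 = 0.542032 m (along the plate) below the hinge at the top edge, so the moment about the hinge is M = F × 0.542032 = 90.238 × 0.542032 = 48.9119 kN·m.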